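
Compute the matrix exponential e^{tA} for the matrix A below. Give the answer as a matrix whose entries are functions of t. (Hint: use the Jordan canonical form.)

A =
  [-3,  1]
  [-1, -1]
e^{tA} =
  [-t*exp(-2*t) + exp(-2*t), t*exp(-2*t)]
  [-t*exp(-2*t), t*exp(-2*t) + exp(-2*t)]

Strategy: write A = P · J · P⁻¹ where J is a Jordan canonical form, so e^{tA} = P · e^{tJ} · P⁻¹, and e^{tJ} can be computed block-by-block.

A has Jordan form
J =
  [-2,  1]
  [ 0, -2]
(up to reordering of blocks).

Per-block formulas:
  For a 2×2 Jordan block J_2(-2): exp(t · J_2(-2)) = e^(-2t)·(I + t·N), where N is the 2×2 nilpotent shift.

After assembling e^{tJ} and conjugating by P, we get:

e^{tA} =
  [-t*exp(-2*t) + exp(-2*t), t*exp(-2*t)]
  [-t*exp(-2*t), t*exp(-2*t) + exp(-2*t)]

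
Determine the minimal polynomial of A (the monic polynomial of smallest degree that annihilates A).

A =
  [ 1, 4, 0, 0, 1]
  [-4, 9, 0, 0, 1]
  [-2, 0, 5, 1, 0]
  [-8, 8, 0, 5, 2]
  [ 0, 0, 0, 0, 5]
x^2 - 10*x + 25

The characteristic polynomial is χ_A(x) = (x - 5)^5, so the eigenvalues are known. The minimal polynomial is
  m_A(x) = Π_λ (x − λ)^{k_λ}
where k_λ is the size of the *largest* Jordan block for λ (equivalently, the smallest k with (A − λI)^k v = 0 for every generalised eigenvector v of λ).

  λ = 5: largest Jordan block has size 2, contributing (x − 5)^2

So m_A(x) = (x - 5)^2 = x^2 - 10*x + 25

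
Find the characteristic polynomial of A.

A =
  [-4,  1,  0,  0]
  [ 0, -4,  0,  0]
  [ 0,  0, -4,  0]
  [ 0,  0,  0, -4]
x^4 + 16*x^3 + 96*x^2 + 256*x + 256

Expanding det(x·I − A) (e.g. by cofactor expansion or by noting that A is similar to its Jordan form J, which has the same characteristic polynomial as A) gives
  χ_A(x) = x^4 + 16*x^3 + 96*x^2 + 256*x + 256
which factors as (x + 4)^4. The eigenvalues (with algebraic multiplicities) are λ = -4 with multiplicity 4.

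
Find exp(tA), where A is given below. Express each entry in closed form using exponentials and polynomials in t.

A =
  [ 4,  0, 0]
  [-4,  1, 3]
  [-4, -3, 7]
e^{tA} =
  [exp(4*t), 0, 0]
  [-4*t*exp(4*t), -3*t*exp(4*t) + exp(4*t), 3*t*exp(4*t)]
  [-4*t*exp(4*t), -3*t*exp(4*t), 3*t*exp(4*t) + exp(4*t)]

Strategy: write A = P · J · P⁻¹ where J is a Jordan canonical form, so e^{tA} = P · e^{tJ} · P⁻¹, and e^{tJ} can be computed block-by-block.

A has Jordan form
J =
  [4, 1, 0]
  [0, 4, 0]
  [0, 0, 4]
(up to reordering of blocks).

Per-block formulas:
  For a 2×2 Jordan block J_2(4): exp(t · J_2(4)) = e^(4t)·(I + t·N), where N is the 2×2 nilpotent shift.
  For a 1×1 block at λ = 4: exp(t · [4]) = [e^(4t)].

After assembling e^{tJ} and conjugating by P, we get:

e^{tA} =
  [exp(4*t), 0, 0]
  [-4*t*exp(4*t), -3*t*exp(4*t) + exp(4*t), 3*t*exp(4*t)]
  [-4*t*exp(4*t), -3*t*exp(4*t), 3*t*exp(4*t) + exp(4*t)]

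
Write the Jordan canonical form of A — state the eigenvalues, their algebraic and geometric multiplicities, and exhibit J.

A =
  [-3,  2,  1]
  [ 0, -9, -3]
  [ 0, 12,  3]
J_2(-3) ⊕ J_1(-3)

The characteristic polynomial is
  det(x·I − A) = x^3 + 9*x^2 + 27*x + 27 = (x + 3)^3

Eigenvalues and multiplicities (the geometric multiplicity of λ is n − rank(A − λI), which equals the number of Jordan blocks for λ):
  λ = -3: algebraic multiplicity = 3, geometric multiplicity = 2

Determining the block sizes for each eigenvalue:
  λ = -3: 2 blocks summing to 3 forces exactly one block of size 2 and the rest size 1 → block sizes [2, 1]

Assembling the blocks gives a Jordan form
J =
  [-3,  1,  0]
  [ 0, -3,  0]
  [ 0,  0, -3]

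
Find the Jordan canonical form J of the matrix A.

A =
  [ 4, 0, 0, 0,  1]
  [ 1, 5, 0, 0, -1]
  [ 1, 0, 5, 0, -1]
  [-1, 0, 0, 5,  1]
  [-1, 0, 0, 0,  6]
J_2(5) ⊕ J_1(5) ⊕ J_1(5) ⊕ J_1(5)

The characteristic polynomial is
  det(x·I − A) = x^5 - 25*x^4 + 250*x^3 - 1250*x^2 + 3125*x - 3125 = (x - 5)^5

Eigenvalues and multiplicities (the geometric multiplicity of λ is n − rank(A − λI), which equals the number of Jordan blocks for λ):
  λ = 5: algebraic multiplicity = 5, geometric multiplicity = 4

Determining the block sizes for each eigenvalue:
  λ = 5: 4 blocks summing to 5 forces exactly one block of size 2 and the rest size 1 → block sizes [2, 1, 1, 1]

Assembling the blocks gives a Jordan form
J =
  [5, 1, 0, 0, 0]
  [0, 5, 0, 0, 0]
  [0, 0, 5, 0, 0]
  [0, 0, 0, 5, 0]
  [0, 0, 0, 0, 5]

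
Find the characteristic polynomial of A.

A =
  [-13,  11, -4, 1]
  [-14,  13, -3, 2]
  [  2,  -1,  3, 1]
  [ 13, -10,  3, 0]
x^4 - 3*x^3 - 6*x^2 + 28*x - 24

Expanding det(x·I − A) (e.g. by cofactor expansion or by noting that A is similar to its Jordan form J, which has the same characteristic polynomial as A) gives
  χ_A(x) = x^4 - 3*x^3 - 6*x^2 + 28*x - 24
which factors as (x - 2)^3*(x + 3). The eigenvalues (with algebraic multiplicities) are λ = -3 with multiplicity 1, λ = 2 with multiplicity 3.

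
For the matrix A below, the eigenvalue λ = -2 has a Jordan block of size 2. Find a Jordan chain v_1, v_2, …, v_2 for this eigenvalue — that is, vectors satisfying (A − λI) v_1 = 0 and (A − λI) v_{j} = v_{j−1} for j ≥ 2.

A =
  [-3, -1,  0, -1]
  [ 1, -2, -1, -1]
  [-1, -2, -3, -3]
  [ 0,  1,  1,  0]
A Jordan chain for λ = -2 of length 2:
v_1 = (-1, 1, -1, 0)ᵀ
v_2 = (1, 0, 0, 0)ᵀ

Let N = A − (-2)·I. We want v_2 with N^2 v_2 = 0 but N^1 v_2 ≠ 0; then v_{j-1} := N · v_j for j = 2, …, 2.

Pick v_2 = (1, 0, 0, 0)ᵀ.
Then v_1 = N · v_2 = (-1, 1, -1, 0)ᵀ.

Sanity check: (A − (-2)·I) v_1 = (0, 0, 0, 0)ᵀ = 0. ✓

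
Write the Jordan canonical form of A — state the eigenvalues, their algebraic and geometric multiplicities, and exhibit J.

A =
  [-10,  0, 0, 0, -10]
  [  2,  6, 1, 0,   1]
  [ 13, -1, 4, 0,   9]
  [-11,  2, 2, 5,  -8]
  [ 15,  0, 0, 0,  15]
J_1(0) ⊕ J_2(5) ⊕ J_1(5) ⊕ J_1(5)

The characteristic polynomial is
  det(x·I − A) = x^5 - 20*x^4 + 150*x^3 - 500*x^2 + 625*x = x*(x - 5)^4

Eigenvalues and multiplicities (the geometric multiplicity of λ is n − rank(A − λI), which equals the number of Jordan blocks for λ):
  λ = 0: algebraic multiplicity = 1, geometric multiplicity = 1
  λ = 5: algebraic multiplicity = 4, geometric multiplicity = 3

Determining the block sizes for each eigenvalue:
  λ = 0: one block (gm = 1), so the single block has size am = 1 → block sizes [1]
  λ = 5: 3 blocks summing to 4 forces exactly one block of size 2 and the rest size 1 → block sizes [2, 1, 1]

Assembling the blocks gives a Jordan form
J =
  [0, 0, 0, 0, 0]
  [0, 5, 1, 0, 0]
  [0, 0, 5, 0, 0]
  [0, 0, 0, 5, 0]
  [0, 0, 0, 0, 5]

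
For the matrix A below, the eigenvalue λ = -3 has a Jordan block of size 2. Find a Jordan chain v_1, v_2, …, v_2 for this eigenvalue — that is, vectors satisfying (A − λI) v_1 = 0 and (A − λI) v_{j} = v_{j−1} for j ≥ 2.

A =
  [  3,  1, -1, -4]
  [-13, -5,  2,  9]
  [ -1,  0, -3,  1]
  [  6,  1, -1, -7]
A Jordan chain for λ = -3 of length 2:
v_1 = (6, -13, -1, 6)ᵀ
v_2 = (1, 0, 0, 0)ᵀ

Let N = A − (-3)·I. We want v_2 with N^2 v_2 = 0 but N^1 v_2 ≠ 0; then v_{j-1} := N · v_j for j = 2, …, 2.

Pick v_2 = (1, 0, 0, 0)ᵀ.
Then v_1 = N · v_2 = (6, -13, -1, 6)ᵀ.

Sanity check: (A − (-3)·I) v_1 = (0, 0, 0, 0)ᵀ = 0. ✓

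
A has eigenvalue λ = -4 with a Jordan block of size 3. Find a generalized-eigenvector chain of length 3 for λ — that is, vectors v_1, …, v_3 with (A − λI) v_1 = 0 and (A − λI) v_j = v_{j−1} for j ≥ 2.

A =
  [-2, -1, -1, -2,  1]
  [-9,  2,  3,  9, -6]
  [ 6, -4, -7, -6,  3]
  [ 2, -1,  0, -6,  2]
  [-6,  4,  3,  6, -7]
A Jordan chain for λ = -4 of length 3:
v_1 = (-3, 0, 0, -3, 0)ᵀ
v_2 = (2, -9, 6, 2, -6)ᵀ
v_3 = (1, 0, 0, 0, 0)ᵀ

Let N = A − (-4)·I. We want v_3 with N^3 v_3 = 0 but N^2 v_3 ≠ 0; then v_{j-1} := N · v_j for j = 3, …, 2.

Pick v_3 = (1, 0, 0, 0, 0)ᵀ.
Then v_2 = N · v_3 = (2, -9, 6, 2, -6)ᵀ.
Then v_1 = N · v_2 = (-3, 0, 0, -3, 0)ᵀ.

Sanity check: (A − (-4)·I) v_1 = (0, 0, 0, 0, 0)ᵀ = 0. ✓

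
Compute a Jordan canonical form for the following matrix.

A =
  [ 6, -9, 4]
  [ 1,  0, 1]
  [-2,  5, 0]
J_3(2)

The characteristic polynomial is
  det(x·I − A) = x^3 - 6*x^2 + 12*x - 8 = (x - 2)^3

Eigenvalues and multiplicities (the geometric multiplicity of λ is n − rank(A − λI), which equals the number of Jordan blocks for λ):
  λ = 2: algebraic multiplicity = 3, geometric multiplicity = 1

Determining the block sizes for each eigenvalue:
  λ = 2: one block (gm = 1), so the single block has size am = 3 → block sizes [3]

Assembling the blocks gives a Jordan form
J =
  [2, 1, 0]
  [0, 2, 1]
  [0, 0, 2]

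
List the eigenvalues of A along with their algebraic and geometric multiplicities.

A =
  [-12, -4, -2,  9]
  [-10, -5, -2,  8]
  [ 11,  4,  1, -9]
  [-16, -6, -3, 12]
λ = -1: alg = 4, geom = 2

Step 1 — factor the characteristic polynomial to read off the algebraic multiplicities:
  χ_A(x) = (x + 1)^4

Step 2 — compute geometric multiplicities via the rank-nullity identity g(λ) = n − rank(A − λI):
  rank(A − (-1)·I) = 2, so dim ker(A − (-1)·I) = n − 2 = 2

Summary:
  λ = -1: algebraic multiplicity = 4, geometric multiplicity = 2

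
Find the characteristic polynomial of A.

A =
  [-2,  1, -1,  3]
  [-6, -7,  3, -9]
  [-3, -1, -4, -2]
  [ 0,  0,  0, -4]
x^4 + 17*x^3 + 108*x^2 + 304*x + 320

Expanding det(x·I − A) (e.g. by cofactor expansion or by noting that A is similar to its Jordan form J, which has the same characteristic polynomial as A) gives
  χ_A(x) = x^4 + 17*x^3 + 108*x^2 + 304*x + 320
which factors as (x + 4)^3*(x + 5). The eigenvalues (with algebraic multiplicities) are λ = -5 with multiplicity 1, λ = -4 with multiplicity 3.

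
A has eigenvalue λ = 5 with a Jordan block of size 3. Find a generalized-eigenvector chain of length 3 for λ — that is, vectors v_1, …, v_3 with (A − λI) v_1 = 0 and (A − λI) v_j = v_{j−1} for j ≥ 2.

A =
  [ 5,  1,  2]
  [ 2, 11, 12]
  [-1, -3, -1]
A Jordan chain for λ = 5 of length 3:
v_1 = (0, 2, -1)ᵀ
v_2 = (1, 6, -3)ᵀ
v_3 = (0, 1, 0)ᵀ

Let N = A − (5)·I. We want v_3 with N^3 v_3 = 0 but N^2 v_3 ≠ 0; then v_{j-1} := N · v_j for j = 3, …, 2.

Pick v_3 = (0, 1, 0)ᵀ.
Then v_2 = N · v_3 = (1, 6, -3)ᵀ.
Then v_1 = N · v_2 = (0, 2, -1)ᵀ.

Sanity check: (A − (5)·I) v_1 = (0, 0, 0)ᵀ = 0. ✓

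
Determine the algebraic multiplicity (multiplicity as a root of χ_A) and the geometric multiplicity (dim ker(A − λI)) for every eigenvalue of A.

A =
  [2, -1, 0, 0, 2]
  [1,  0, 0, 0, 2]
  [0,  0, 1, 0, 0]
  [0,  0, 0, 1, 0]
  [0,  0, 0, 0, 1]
λ = 1: alg = 5, geom = 4

Step 1 — factor the characteristic polynomial to read off the algebraic multiplicities:
  χ_A(x) = (x - 1)^5

Step 2 — compute geometric multiplicities via the rank-nullity identity g(λ) = n − rank(A − λI):
  rank(A − (1)·I) = 1, so dim ker(A − (1)·I) = n − 1 = 4

Summary:
  λ = 1: algebraic multiplicity = 5, geometric multiplicity = 4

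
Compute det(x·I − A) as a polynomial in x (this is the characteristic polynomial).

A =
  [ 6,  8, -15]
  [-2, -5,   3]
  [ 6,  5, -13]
x^3 + 12*x^2 + 48*x + 64

Expanding det(x·I − A) (e.g. by cofactor expansion or by noting that A is similar to its Jordan form J, which has the same characteristic polynomial as A) gives
  χ_A(x) = x^3 + 12*x^2 + 48*x + 64
which factors as (x + 4)^3. The eigenvalues (with algebraic multiplicities) are λ = -4 with multiplicity 3.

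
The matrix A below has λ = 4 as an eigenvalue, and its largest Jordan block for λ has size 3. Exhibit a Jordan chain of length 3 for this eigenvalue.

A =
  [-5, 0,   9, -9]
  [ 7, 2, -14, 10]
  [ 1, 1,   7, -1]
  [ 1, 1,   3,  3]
A Jordan chain for λ = 4 of length 3:
v_1 = (0, -2, 1, 1)ᵀ
v_2 = (0, -7, 4, 4)ᵀ
v_3 = (1, 0, 1, 0)ᵀ

Let N = A − (4)·I. We want v_3 with N^3 v_3 = 0 but N^2 v_3 ≠ 0; then v_{j-1} := N · v_j for j = 3, …, 2.

Pick v_3 = (1, 0, 1, 0)ᵀ.
Then v_2 = N · v_3 = (0, -7, 4, 4)ᵀ.
Then v_1 = N · v_2 = (0, -2, 1, 1)ᵀ.

Sanity check: (A − (4)·I) v_1 = (0, 0, 0, 0)ᵀ = 0. ✓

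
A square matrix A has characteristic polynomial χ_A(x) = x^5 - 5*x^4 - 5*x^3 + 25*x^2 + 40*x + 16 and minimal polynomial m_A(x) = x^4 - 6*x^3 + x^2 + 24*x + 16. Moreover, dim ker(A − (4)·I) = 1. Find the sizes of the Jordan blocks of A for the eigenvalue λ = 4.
Block sizes for λ = 4: [2]

Step 1 — from the characteristic polynomial, algebraic multiplicity of λ = 4 is 2. From dim ker(A − (4)·I) = 1, there are exactly 1 Jordan blocks for λ = 4.
Step 2 — from the minimal polynomial, the factor (x − 4)^2 tells us the largest block for λ = 4 has size 2.
Step 3 — with total size 2, 1 blocks, and largest block 2, the block sizes (in nonincreasing order) are [2].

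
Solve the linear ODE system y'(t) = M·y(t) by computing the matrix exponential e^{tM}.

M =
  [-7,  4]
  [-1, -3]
e^{tM} =
  [-2*t*exp(-5*t) + exp(-5*t), 4*t*exp(-5*t)]
  [-t*exp(-5*t), 2*t*exp(-5*t) + exp(-5*t)]

Strategy: write M = P · J · P⁻¹ where J is a Jordan canonical form, so e^{tM} = P · e^{tJ} · P⁻¹, and e^{tJ} can be computed block-by-block.

M has Jordan form
J =
  [-5,  1]
  [ 0, -5]
(up to reordering of blocks).

Per-block formulas:
  For a 2×2 Jordan block J_2(-5): exp(t · J_2(-5)) = e^(-5t)·(I + t·N), where N is the 2×2 nilpotent shift.

After assembling e^{tJ} and conjugating by P, we get:

e^{tM} =
  [-2*t*exp(-5*t) + exp(-5*t), 4*t*exp(-5*t)]
  [-t*exp(-5*t), 2*t*exp(-5*t) + exp(-5*t)]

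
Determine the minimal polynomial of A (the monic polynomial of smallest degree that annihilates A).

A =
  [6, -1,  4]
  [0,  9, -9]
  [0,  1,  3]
x^3 - 18*x^2 + 108*x - 216

The characteristic polynomial is χ_A(x) = (x - 6)^3, so the eigenvalues are known. The minimal polynomial is
  m_A(x) = Π_λ (x − λ)^{k_λ}
where k_λ is the size of the *largest* Jordan block for λ (equivalently, the smallest k with (A − λI)^k v = 0 for every generalised eigenvector v of λ).

  λ = 6: largest Jordan block has size 3, contributing (x − 6)^3

So m_A(x) = (x - 6)^3 = x^3 - 18*x^2 + 108*x - 216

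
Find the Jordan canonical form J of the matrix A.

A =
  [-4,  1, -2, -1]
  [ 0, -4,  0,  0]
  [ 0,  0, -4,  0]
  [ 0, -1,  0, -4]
J_3(-4) ⊕ J_1(-4)

The characteristic polynomial is
  det(x·I − A) = x^4 + 16*x^3 + 96*x^2 + 256*x + 256 = (x + 4)^4

Eigenvalues and multiplicities (the geometric multiplicity of λ is n − rank(A − λI), which equals the number of Jordan blocks for λ):
  λ = -4: algebraic multiplicity = 4, geometric multiplicity = 2

Determining the block sizes for each eigenvalue:
  λ = -4: with am = 4 and gm = 2, the partition is not yet determined (e.g. several partitions of 4 into 2 parts exist). Let N = A − (-4)·I. Computing rank(N^1) = 2, rank(N^2) = 1, rank(N^3) = 0; the number of blocks of size ≥ j is rank(N^{j−1}) − rank(N^j), giving [2, 1, 1]. So we have 1 block(s) of size 3, 1 block(s) of size 1 → block sizes [3, 1]

Assembling the blocks gives a Jordan form
J =
  [-4,  1,  0,  0]
  [ 0, -4,  1,  0]
  [ 0,  0, -4,  0]
  [ 0,  0,  0, -4]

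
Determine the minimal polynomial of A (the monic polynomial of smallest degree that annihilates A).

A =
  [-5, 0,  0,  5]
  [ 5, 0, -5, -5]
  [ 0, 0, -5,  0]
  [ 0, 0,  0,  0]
x^2 + 5*x

The characteristic polynomial is χ_A(x) = x^2*(x + 5)^2, so the eigenvalues are known. The minimal polynomial is
  m_A(x) = Π_λ (x − λ)^{k_λ}
where k_λ is the size of the *largest* Jordan block for λ (equivalently, the smallest k with (A − λI)^k v = 0 for every generalised eigenvector v of λ).

  λ = -5: largest Jordan block has size 1, contributing (x + 5)
  λ = 0: largest Jordan block has size 1, contributing (x − 0)

So m_A(x) = x*(x + 5) = x^2 + 5*x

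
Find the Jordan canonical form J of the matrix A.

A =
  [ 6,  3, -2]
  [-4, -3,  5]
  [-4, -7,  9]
J_3(4)

The characteristic polynomial is
  det(x·I − A) = x^3 - 12*x^2 + 48*x - 64 = (x - 4)^3

Eigenvalues and multiplicities (the geometric multiplicity of λ is n − rank(A − λI), which equals the number of Jordan blocks for λ):
  λ = 4: algebraic multiplicity = 3, geometric multiplicity = 1

Determining the block sizes for each eigenvalue:
  λ = 4: one block (gm = 1), so the single block has size am = 3 → block sizes [3]

Assembling the blocks gives a Jordan form
J =
  [4, 1, 0]
  [0, 4, 1]
  [0, 0, 4]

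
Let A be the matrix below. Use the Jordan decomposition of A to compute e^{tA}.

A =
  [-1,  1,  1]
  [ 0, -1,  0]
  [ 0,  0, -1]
e^{tA} =
  [exp(-t), t*exp(-t), t*exp(-t)]
  [0, exp(-t), 0]
  [0, 0, exp(-t)]

Strategy: write A = P · J · P⁻¹ where J is a Jordan canonical form, so e^{tA} = P · e^{tJ} · P⁻¹, and e^{tJ} can be computed block-by-block.

A has Jordan form
J =
  [-1,  1,  0]
  [ 0, -1,  0]
  [ 0,  0, -1]
(up to reordering of blocks).

Per-block formulas:
  For a 1×1 block at λ = -1: exp(t · [-1]) = [e^(-1t)].
  For a 2×2 Jordan block J_2(-1): exp(t · J_2(-1)) = e^(-1t)·(I + t·N), where N is the 2×2 nilpotent shift.

After assembling e^{tJ} and conjugating by P, we get:

e^{tA} =
  [exp(-t), t*exp(-t), t*exp(-t)]
  [0, exp(-t), 0]
  [0, 0, exp(-t)]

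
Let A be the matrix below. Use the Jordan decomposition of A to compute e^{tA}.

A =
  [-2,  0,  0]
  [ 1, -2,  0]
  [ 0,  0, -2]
e^{tA} =
  [exp(-2*t), 0, 0]
  [t*exp(-2*t), exp(-2*t), 0]
  [0, 0, exp(-2*t)]

Strategy: write A = P · J · P⁻¹ where J is a Jordan canonical form, so e^{tA} = P · e^{tJ} · P⁻¹, and e^{tJ} can be computed block-by-block.

A has Jordan form
J =
  [-2,  1,  0]
  [ 0, -2,  0]
  [ 0,  0, -2]
(up to reordering of blocks).

Per-block formulas:
  For a 2×2 Jordan block J_2(-2): exp(t · J_2(-2)) = e^(-2t)·(I + t·N), where N is the 2×2 nilpotent shift.
  For a 1×1 block at λ = -2: exp(t · [-2]) = [e^(-2t)].

After assembling e^{tJ} and conjugating by P, we get:

e^{tA} =
  [exp(-2*t), 0, 0]
  [t*exp(-2*t), exp(-2*t), 0]
  [0, 0, exp(-2*t)]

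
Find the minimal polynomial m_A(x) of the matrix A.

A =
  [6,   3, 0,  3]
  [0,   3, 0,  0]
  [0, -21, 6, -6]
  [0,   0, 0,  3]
x^2 - 9*x + 18

The characteristic polynomial is χ_A(x) = (x - 6)^2*(x - 3)^2, so the eigenvalues are known. The minimal polynomial is
  m_A(x) = Π_λ (x − λ)^{k_λ}
where k_λ is the size of the *largest* Jordan block for λ (equivalently, the smallest k with (A − λI)^k v = 0 for every generalised eigenvector v of λ).

  λ = 3: largest Jordan block has size 1, contributing (x − 3)
  λ = 6: largest Jordan block has size 1, contributing (x − 6)

So m_A(x) = (x - 6)*(x - 3) = x^2 - 9*x + 18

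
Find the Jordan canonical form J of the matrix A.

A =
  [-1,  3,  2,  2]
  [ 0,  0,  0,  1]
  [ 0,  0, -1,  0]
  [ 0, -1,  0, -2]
J_3(-1) ⊕ J_1(-1)

The characteristic polynomial is
  det(x·I − A) = x^4 + 4*x^3 + 6*x^2 + 4*x + 1 = (x + 1)^4

Eigenvalues and multiplicities (the geometric multiplicity of λ is n − rank(A − λI), which equals the number of Jordan blocks for λ):
  λ = -1: algebraic multiplicity = 4, geometric multiplicity = 2

Determining the block sizes for each eigenvalue:
  λ = -1: with am = 4 and gm = 2, the partition is not yet determined (e.g. several partitions of 4 into 2 parts exist). Let N = A − (-1)·I. Computing rank(N^1) = 2, rank(N^2) = 1, rank(N^3) = 0; the number of blocks of size ≥ j is rank(N^{j−1}) − rank(N^j), giving [2, 1, 1]. So we have 1 block(s) of size 3, 1 block(s) of size 1 → block sizes [3, 1]

Assembling the blocks gives a Jordan form
J =
  [-1,  1,  0,  0]
  [ 0, -1,  1,  0]
  [ 0,  0, -1,  0]
  [ 0,  0,  0, -1]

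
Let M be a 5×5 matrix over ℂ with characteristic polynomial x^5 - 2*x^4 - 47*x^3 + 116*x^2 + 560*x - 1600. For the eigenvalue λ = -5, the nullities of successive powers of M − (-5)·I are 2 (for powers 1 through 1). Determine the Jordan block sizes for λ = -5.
Block sizes for λ = -5: [1, 1]

From the dimensions of kernels of powers, the number of Jordan blocks of size at least j is d_j − d_{j−1} where d_j = dim ker(N^j) (with d_0 = 0). Computing the differences gives [2].
The number of blocks of size exactly k is (#blocks of size ≥ k) − (#blocks of size ≥ k + 1), so the partition is: 2 block(s) of size 1.
In nonincreasing order the block sizes are [1, 1].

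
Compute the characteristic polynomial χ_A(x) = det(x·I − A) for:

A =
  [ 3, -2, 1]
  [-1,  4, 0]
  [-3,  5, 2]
x^3 - 9*x^2 + 27*x - 27

Expanding det(x·I − A) (e.g. by cofactor expansion or by noting that A is similar to its Jordan form J, which has the same characteristic polynomial as A) gives
  χ_A(x) = x^3 - 9*x^2 + 27*x - 27
which factors as (x - 3)^3. The eigenvalues (with algebraic multiplicities) are λ = 3 with multiplicity 3.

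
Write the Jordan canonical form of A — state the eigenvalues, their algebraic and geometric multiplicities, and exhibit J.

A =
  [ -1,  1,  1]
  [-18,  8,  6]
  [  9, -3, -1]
J_2(2) ⊕ J_1(2)

The characteristic polynomial is
  det(x·I − A) = x^3 - 6*x^2 + 12*x - 8 = (x - 2)^3

Eigenvalues and multiplicities (the geometric multiplicity of λ is n − rank(A − λI), which equals the number of Jordan blocks for λ):
  λ = 2: algebraic multiplicity = 3, geometric multiplicity = 2

Determining the block sizes for each eigenvalue:
  λ = 2: 2 blocks summing to 3 forces exactly one block of size 2 and the rest size 1 → block sizes [2, 1]

Assembling the blocks gives a Jordan form
J =
  [2, 1, 0]
  [0, 2, 0]
  [0, 0, 2]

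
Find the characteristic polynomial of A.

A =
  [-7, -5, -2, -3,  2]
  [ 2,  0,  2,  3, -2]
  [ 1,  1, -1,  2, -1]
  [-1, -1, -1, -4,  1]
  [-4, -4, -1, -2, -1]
x^5 + 13*x^4 + 64*x^3 + 152*x^2 + 176*x + 80

Expanding det(x·I − A) (e.g. by cofactor expansion or by noting that A is similar to its Jordan form J, which has the same characteristic polynomial as A) gives
  χ_A(x) = x^5 + 13*x^4 + 64*x^3 + 152*x^2 + 176*x + 80
which factors as (x + 2)^4*(x + 5). The eigenvalues (with algebraic multiplicities) are λ = -5 with multiplicity 1, λ = -2 with multiplicity 4.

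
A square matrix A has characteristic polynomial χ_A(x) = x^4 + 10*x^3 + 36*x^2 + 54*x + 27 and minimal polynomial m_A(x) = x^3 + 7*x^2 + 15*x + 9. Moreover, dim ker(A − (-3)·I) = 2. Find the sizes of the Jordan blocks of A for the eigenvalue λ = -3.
Block sizes for λ = -3: [2, 1]

Step 1 — from the characteristic polynomial, algebraic multiplicity of λ = -3 is 3. From dim ker(A − (-3)·I) = 2, there are exactly 2 Jordan blocks for λ = -3.
Step 2 — from the minimal polynomial, the factor (x + 3)^2 tells us the largest block for λ = -3 has size 2.
Step 3 — with total size 3, 2 blocks, and largest block 2, the block sizes (in nonincreasing order) are [2, 1].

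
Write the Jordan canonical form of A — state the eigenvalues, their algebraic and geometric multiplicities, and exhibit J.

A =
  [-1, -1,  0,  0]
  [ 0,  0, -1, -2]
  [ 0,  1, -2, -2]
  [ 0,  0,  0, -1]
J_3(-1) ⊕ J_1(-1)

The characteristic polynomial is
  det(x·I − A) = x^4 + 4*x^3 + 6*x^2 + 4*x + 1 = (x + 1)^4

Eigenvalues and multiplicities (the geometric multiplicity of λ is n − rank(A − λI), which equals the number of Jordan blocks for λ):
  λ = -1: algebraic multiplicity = 4, geometric multiplicity = 2

Determining the block sizes for each eigenvalue:
  λ = -1: with am = 4 and gm = 2, the partition is not yet determined (e.g. several partitions of 4 into 2 parts exist). Let N = A − (-1)·I. Computing rank(N^1) = 2, rank(N^2) = 1, rank(N^3) = 0; the number of blocks of size ≥ j is rank(N^{j−1}) − rank(N^j), giving [2, 1, 1]. So we have 1 block(s) of size 3, 1 block(s) of size 1 → block sizes [3, 1]

Assembling the blocks gives a Jordan form
J =
  [-1,  1,  0,  0]
  [ 0, -1,  1,  0]
  [ 0,  0, -1,  0]
  [ 0,  0,  0, -1]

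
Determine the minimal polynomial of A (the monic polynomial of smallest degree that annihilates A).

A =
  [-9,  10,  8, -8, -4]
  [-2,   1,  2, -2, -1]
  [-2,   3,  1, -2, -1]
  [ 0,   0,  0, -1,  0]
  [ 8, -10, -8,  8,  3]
x^3 + 3*x^2 + 3*x + 1

The characteristic polynomial is χ_A(x) = (x + 1)^5, so the eigenvalues are known. The minimal polynomial is
  m_A(x) = Π_λ (x − λ)^{k_λ}
where k_λ is the size of the *largest* Jordan block for λ (equivalently, the smallest k with (A − λI)^k v = 0 for every generalised eigenvector v of λ).

  λ = -1: largest Jordan block has size 3, contributing (x + 1)^3

So m_A(x) = (x + 1)^3 = x^3 + 3*x^2 + 3*x + 1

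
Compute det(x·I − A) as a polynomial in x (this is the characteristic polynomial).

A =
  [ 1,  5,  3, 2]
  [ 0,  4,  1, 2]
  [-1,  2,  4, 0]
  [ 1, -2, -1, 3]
x^4 - 12*x^3 + 54*x^2 - 108*x + 81

Expanding det(x·I − A) (e.g. by cofactor expansion or by noting that A is similar to its Jordan form J, which has the same characteristic polynomial as A) gives
  χ_A(x) = x^4 - 12*x^3 + 54*x^2 - 108*x + 81
which factors as (x - 3)^4. The eigenvalues (with algebraic multiplicities) are λ = 3 with multiplicity 4.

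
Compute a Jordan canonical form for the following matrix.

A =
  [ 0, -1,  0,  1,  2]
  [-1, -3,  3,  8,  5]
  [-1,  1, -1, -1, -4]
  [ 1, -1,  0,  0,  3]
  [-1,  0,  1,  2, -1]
J_3(-1) ⊕ J_2(-1)

The characteristic polynomial is
  det(x·I − A) = x^5 + 5*x^4 + 10*x^3 + 10*x^2 + 5*x + 1 = (x + 1)^5

Eigenvalues and multiplicities (the geometric multiplicity of λ is n − rank(A − λI), which equals the number of Jordan blocks for λ):
  λ = -1: algebraic multiplicity = 5, geometric multiplicity = 2

Determining the block sizes for each eigenvalue:
  λ = -1: with am = 5 and gm = 2, the partition is not yet determined (e.g. several partitions of 5 into 2 parts exist). Let N = A − (-1)·I. Computing rank(N^1) = 3, rank(N^2) = 1, rank(N^3) = 0; the number of blocks of size ≥ j is rank(N^{j−1}) − rank(N^j), giving [2, 2, 1]. So we have 1 block(s) of size 3, 1 block(s) of size 2 → block sizes [3, 2]

Assembling the blocks gives a Jordan form
J =
  [-1,  1,  0,  0,  0]
  [ 0, -1,  1,  0,  0]
  [ 0,  0, -1,  0,  0]
  [ 0,  0,  0, -1,  1]
  [ 0,  0,  0,  0, -1]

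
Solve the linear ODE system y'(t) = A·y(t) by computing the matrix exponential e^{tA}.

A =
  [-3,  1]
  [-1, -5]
e^{tA} =
  [t*exp(-4*t) + exp(-4*t), t*exp(-4*t)]
  [-t*exp(-4*t), -t*exp(-4*t) + exp(-4*t)]

Strategy: write A = P · J · P⁻¹ where J is a Jordan canonical form, so e^{tA} = P · e^{tJ} · P⁻¹, and e^{tJ} can be computed block-by-block.

A has Jordan form
J =
  [-4,  1]
  [ 0, -4]
(up to reordering of blocks).

Per-block formulas:
  For a 2×2 Jordan block J_2(-4): exp(t · J_2(-4)) = e^(-4t)·(I + t·N), where N is the 2×2 nilpotent shift.

After assembling e^{tJ} and conjugating by P, we get:

e^{tA} =
  [t*exp(-4*t) + exp(-4*t), t*exp(-4*t)]
  [-t*exp(-4*t), -t*exp(-4*t) + exp(-4*t)]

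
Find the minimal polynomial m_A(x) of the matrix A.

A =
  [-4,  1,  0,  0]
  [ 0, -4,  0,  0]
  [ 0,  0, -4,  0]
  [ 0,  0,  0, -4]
x^2 + 8*x + 16

The characteristic polynomial is χ_A(x) = (x + 4)^4, so the eigenvalues are known. The minimal polynomial is
  m_A(x) = Π_λ (x − λ)^{k_λ}
where k_λ is the size of the *largest* Jordan block for λ (equivalently, the smallest k with (A − λI)^k v = 0 for every generalised eigenvector v of λ).

  λ = -4: largest Jordan block has size 2, contributing (x + 4)^2

So m_A(x) = (x + 4)^2 = x^2 + 8*x + 16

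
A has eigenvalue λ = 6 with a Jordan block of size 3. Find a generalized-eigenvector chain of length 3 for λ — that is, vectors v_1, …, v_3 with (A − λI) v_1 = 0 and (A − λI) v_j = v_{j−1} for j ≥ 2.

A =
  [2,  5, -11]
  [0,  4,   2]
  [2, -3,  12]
A Jordan chain for λ = 6 of length 3:
v_1 = (-6, 4, 4)ᵀ
v_2 = (-4, 0, 2)ᵀ
v_3 = (1, 0, 0)ᵀ

Let N = A − (6)·I. We want v_3 with N^3 v_3 = 0 but N^2 v_3 ≠ 0; then v_{j-1} := N · v_j for j = 3, …, 2.

Pick v_3 = (1, 0, 0)ᵀ.
Then v_2 = N · v_3 = (-4, 0, 2)ᵀ.
Then v_1 = N · v_2 = (-6, 4, 4)ᵀ.

Sanity check: (A − (6)·I) v_1 = (0, 0, 0)ᵀ = 0. ✓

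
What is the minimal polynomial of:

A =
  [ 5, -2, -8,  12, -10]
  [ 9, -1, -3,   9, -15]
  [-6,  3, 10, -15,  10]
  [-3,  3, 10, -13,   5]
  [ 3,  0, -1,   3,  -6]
x^2 + 2*x + 1

The characteristic polynomial is χ_A(x) = (x + 1)^5, so the eigenvalues are known. The minimal polynomial is
  m_A(x) = Π_λ (x − λ)^{k_λ}
where k_λ is the size of the *largest* Jordan block for λ (equivalently, the smallest k with (A − λI)^k v = 0 for every generalised eigenvector v of λ).

  λ = -1: largest Jordan block has size 2, contributing (x + 1)^2

So m_A(x) = (x + 1)^2 = x^2 + 2*x + 1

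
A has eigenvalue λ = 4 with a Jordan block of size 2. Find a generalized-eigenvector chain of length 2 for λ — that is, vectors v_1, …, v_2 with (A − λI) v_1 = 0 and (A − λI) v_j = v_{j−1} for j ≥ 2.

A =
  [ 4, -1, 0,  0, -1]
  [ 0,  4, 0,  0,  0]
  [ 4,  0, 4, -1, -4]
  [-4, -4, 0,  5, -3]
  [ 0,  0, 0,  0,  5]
A Jordan chain for λ = 4 of length 2:
v_1 = (-1, 0, 0, -4, 0)ᵀ
v_2 = (0, 1, 0, 0, 0)ᵀ

Let N = A − (4)·I. We want v_2 with N^2 v_2 = 0 but N^1 v_2 ≠ 0; then v_{j-1} := N · v_j for j = 2, …, 2.

Pick v_2 = (0, 1, 0, 0, 0)ᵀ.
Then v_1 = N · v_2 = (-1, 0, 0, -4, 0)ᵀ.

Sanity check: (A − (4)·I) v_1 = (0, 0, 0, 0, 0)ᵀ = 0. ✓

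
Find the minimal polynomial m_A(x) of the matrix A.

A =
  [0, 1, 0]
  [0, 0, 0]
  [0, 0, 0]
x^2

The characteristic polynomial is χ_A(x) = x^3, so the eigenvalues are known. The minimal polynomial is
  m_A(x) = Π_λ (x − λ)^{k_λ}
where k_λ is the size of the *largest* Jordan block for λ (equivalently, the smallest k with (A − λI)^k v = 0 for every generalised eigenvector v of λ).

  λ = 0: largest Jordan block has size 2, contributing (x − 0)^2

So m_A(x) = x^2 = x^2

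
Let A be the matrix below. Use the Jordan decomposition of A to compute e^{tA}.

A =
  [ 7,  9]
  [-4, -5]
e^{tA} =
  [6*t*exp(t) + exp(t), 9*t*exp(t)]
  [-4*t*exp(t), -6*t*exp(t) + exp(t)]

Strategy: write A = P · J · P⁻¹ where J is a Jordan canonical form, so e^{tA} = P · e^{tJ} · P⁻¹, and e^{tJ} can be computed block-by-block.

A has Jordan form
J =
  [1, 1]
  [0, 1]
(up to reordering of blocks).

Per-block formulas:
  For a 2×2 Jordan block J_2(1): exp(t · J_2(1)) = e^(1t)·(I + t·N), where N is the 2×2 nilpotent shift.

After assembling e^{tJ} and conjugating by P, we get:

e^{tA} =
  [6*t*exp(t) + exp(t), 9*t*exp(t)]
  [-4*t*exp(t), -6*t*exp(t) + exp(t)]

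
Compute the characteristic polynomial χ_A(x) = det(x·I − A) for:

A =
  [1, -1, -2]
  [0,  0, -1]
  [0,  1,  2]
x^3 - 3*x^2 + 3*x - 1

Expanding det(x·I − A) (e.g. by cofactor expansion or by noting that A is similar to its Jordan form J, which has the same characteristic polynomial as A) gives
  χ_A(x) = x^3 - 3*x^2 + 3*x - 1
which factors as (x - 1)^3. The eigenvalues (with algebraic multiplicities) are λ = 1 with multiplicity 3.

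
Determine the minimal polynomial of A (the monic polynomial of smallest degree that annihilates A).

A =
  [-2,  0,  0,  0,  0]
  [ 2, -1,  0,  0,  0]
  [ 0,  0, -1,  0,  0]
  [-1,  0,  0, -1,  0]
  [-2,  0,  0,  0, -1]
x^2 + 3*x + 2

The characteristic polynomial is χ_A(x) = (x + 1)^4*(x + 2), so the eigenvalues are known. The minimal polynomial is
  m_A(x) = Π_λ (x − λ)^{k_λ}
where k_λ is the size of the *largest* Jordan block for λ (equivalently, the smallest k with (A − λI)^k v = 0 for every generalised eigenvector v of λ).

  λ = -2: largest Jordan block has size 1, contributing (x + 2)
  λ = -1: largest Jordan block has size 1, contributing (x + 1)

So m_A(x) = (x + 1)*(x + 2) = x^2 + 3*x + 2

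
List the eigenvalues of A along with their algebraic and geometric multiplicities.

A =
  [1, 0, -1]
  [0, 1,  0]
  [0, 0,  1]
λ = 1: alg = 3, geom = 2

Step 1 — factor the characteristic polynomial to read off the algebraic multiplicities:
  χ_A(x) = (x - 1)^3

Step 2 — compute geometric multiplicities via the rank-nullity identity g(λ) = n − rank(A − λI):
  rank(A − (1)·I) = 1, so dim ker(A − (1)·I) = n − 1 = 2

Summary:
  λ = 1: algebraic multiplicity = 3, geometric multiplicity = 2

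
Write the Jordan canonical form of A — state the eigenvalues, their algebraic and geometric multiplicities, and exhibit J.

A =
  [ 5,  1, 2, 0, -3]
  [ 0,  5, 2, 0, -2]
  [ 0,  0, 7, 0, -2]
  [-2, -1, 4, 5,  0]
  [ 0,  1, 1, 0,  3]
J_3(5) ⊕ J_2(5)

The characteristic polynomial is
  det(x·I − A) = x^5 - 25*x^4 + 250*x^3 - 1250*x^2 + 3125*x - 3125 = (x - 5)^5

Eigenvalues and multiplicities (the geometric multiplicity of λ is n − rank(A − λI), which equals the number of Jordan blocks for λ):
  λ = 5: algebraic multiplicity = 5, geometric multiplicity = 2

Determining the block sizes for each eigenvalue:
  λ = 5: with am = 5 and gm = 2, the partition is not yet determined (e.g. several partitions of 5 into 2 parts exist). Let N = A − (5)·I. Computing rank(N^1) = 3, rank(N^2) = 1, rank(N^3) = 0; the number of blocks of size ≥ j is rank(N^{j−1}) − rank(N^j), giving [2, 2, 1]. So we have 1 block(s) of size 3, 1 block(s) of size 2 → block sizes [3, 2]

Assembling the blocks gives a Jordan form
J =
  [5, 1, 0, 0, 0]
  [0, 5, 1, 0, 0]
  [0, 0, 5, 0, 0]
  [0, 0, 0, 5, 1]
  [0, 0, 0, 0, 5]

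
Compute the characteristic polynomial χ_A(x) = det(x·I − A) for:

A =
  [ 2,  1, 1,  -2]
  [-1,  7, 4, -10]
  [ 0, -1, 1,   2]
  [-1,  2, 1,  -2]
x^4 - 8*x^3 + 24*x^2 - 32*x + 16

Expanding det(x·I − A) (e.g. by cofactor expansion or by noting that A is similar to its Jordan form J, which has the same characteristic polynomial as A) gives
  χ_A(x) = x^4 - 8*x^3 + 24*x^2 - 32*x + 16
which factors as (x - 2)^4. The eigenvalues (with algebraic multiplicities) are λ = 2 with multiplicity 4.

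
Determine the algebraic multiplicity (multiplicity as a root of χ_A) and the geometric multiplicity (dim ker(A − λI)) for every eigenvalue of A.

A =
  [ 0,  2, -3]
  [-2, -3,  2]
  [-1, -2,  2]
λ = -1: alg = 2, geom = 1; λ = 1: alg = 1, geom = 1

Step 1 — factor the characteristic polynomial to read off the algebraic multiplicities:
  χ_A(x) = (x - 1)*(x + 1)^2

Step 2 — compute geometric multiplicities via the rank-nullity identity g(λ) = n − rank(A − λI):
  rank(A − (-1)·I) = 2, so dim ker(A − (-1)·I) = n − 2 = 1
  rank(A − (1)·I) = 2, so dim ker(A − (1)·I) = n − 2 = 1

Summary:
  λ = -1: algebraic multiplicity = 2, geometric multiplicity = 1
  λ = 1: algebraic multiplicity = 1, geometric multiplicity = 1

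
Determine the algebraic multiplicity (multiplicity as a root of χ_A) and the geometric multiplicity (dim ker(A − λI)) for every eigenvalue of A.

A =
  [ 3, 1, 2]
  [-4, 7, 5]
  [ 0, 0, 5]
λ = 5: alg = 3, geom = 1

Step 1 — factor the characteristic polynomial to read off the algebraic multiplicities:
  χ_A(x) = (x - 5)^3

Step 2 — compute geometric multiplicities via the rank-nullity identity g(λ) = n − rank(A − λI):
  rank(A − (5)·I) = 2, so dim ker(A − (5)·I) = n − 2 = 1

Summary:
  λ = 5: algebraic multiplicity = 3, geometric multiplicity = 1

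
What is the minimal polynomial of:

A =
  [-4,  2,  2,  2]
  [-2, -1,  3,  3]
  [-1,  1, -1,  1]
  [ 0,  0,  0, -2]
x^3 + 6*x^2 + 12*x + 8

The characteristic polynomial is χ_A(x) = (x + 2)^4, so the eigenvalues are known. The minimal polynomial is
  m_A(x) = Π_λ (x − λ)^{k_λ}
where k_λ is the size of the *largest* Jordan block for λ (equivalently, the smallest k with (A − λI)^k v = 0 for every generalised eigenvector v of λ).

  λ = -2: largest Jordan block has size 3, contributing (x + 2)^3

So m_A(x) = (x + 2)^3 = x^3 + 6*x^2 + 12*x + 8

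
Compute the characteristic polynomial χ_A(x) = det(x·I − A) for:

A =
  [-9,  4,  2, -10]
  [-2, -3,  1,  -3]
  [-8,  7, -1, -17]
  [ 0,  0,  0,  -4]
x^4 + 17*x^3 + 108*x^2 + 304*x + 320

Expanding det(x·I − A) (e.g. by cofactor expansion or by noting that A is similar to its Jordan form J, which has the same characteristic polynomial as A) gives
  χ_A(x) = x^4 + 17*x^3 + 108*x^2 + 304*x + 320
which factors as (x + 4)^3*(x + 5). The eigenvalues (with algebraic multiplicities) are λ = -5 with multiplicity 1, λ = -4 with multiplicity 3.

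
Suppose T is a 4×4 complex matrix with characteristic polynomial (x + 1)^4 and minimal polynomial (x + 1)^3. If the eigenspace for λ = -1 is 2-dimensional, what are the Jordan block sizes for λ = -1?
Block sizes for λ = -1: [3, 1]

Step 1 — from the characteristic polynomial, algebraic multiplicity of λ = -1 is 4. From dim ker(T − (-1)·I) = 2, there are exactly 2 Jordan blocks for λ = -1.
Step 2 — from the minimal polynomial, the factor (x + 1)^3 tells us the largest block for λ = -1 has size 3.
Step 3 — with total size 4, 2 blocks, and largest block 3, the block sizes (in nonincreasing order) are [3, 1].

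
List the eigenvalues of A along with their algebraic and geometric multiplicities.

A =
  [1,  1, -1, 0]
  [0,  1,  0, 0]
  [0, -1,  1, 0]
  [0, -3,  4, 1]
λ = 1: alg = 4, geom = 2

Step 1 — factor the characteristic polynomial to read off the algebraic multiplicities:
  χ_A(x) = (x - 1)^4

Step 2 — compute geometric multiplicities via the rank-nullity identity g(λ) = n − rank(A − λI):
  rank(A − (1)·I) = 2, so dim ker(A − (1)·I) = n − 2 = 2

Summary:
  λ = 1: algebraic multiplicity = 4, geometric multiplicity = 2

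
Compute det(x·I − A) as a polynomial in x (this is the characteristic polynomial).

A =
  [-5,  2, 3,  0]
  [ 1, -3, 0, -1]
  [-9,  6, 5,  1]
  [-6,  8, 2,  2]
x^4 + x^3

Expanding det(x·I − A) (e.g. by cofactor expansion or by noting that A is similar to its Jordan form J, which has the same characteristic polynomial as A) gives
  χ_A(x) = x^4 + x^3
which factors as x^3*(x + 1). The eigenvalues (with algebraic multiplicities) are λ = -1 with multiplicity 1, λ = 0 with multiplicity 3.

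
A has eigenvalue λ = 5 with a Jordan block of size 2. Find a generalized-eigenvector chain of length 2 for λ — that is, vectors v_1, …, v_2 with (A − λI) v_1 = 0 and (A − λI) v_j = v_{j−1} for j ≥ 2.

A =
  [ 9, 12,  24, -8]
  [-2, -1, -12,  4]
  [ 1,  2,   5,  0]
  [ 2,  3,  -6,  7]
A Jordan chain for λ = 5 of length 2:
v_1 = (4, -2, 1, 2)ᵀ
v_2 = (1, 0, 0, 0)ᵀ

Let N = A − (5)·I. We want v_2 with N^2 v_2 = 0 but N^1 v_2 ≠ 0; then v_{j-1} := N · v_j for j = 2, …, 2.

Pick v_2 = (1, 0, 0, 0)ᵀ.
Then v_1 = N · v_2 = (4, -2, 1, 2)ᵀ.

Sanity check: (A − (5)·I) v_1 = (0, 0, 0, 0)ᵀ = 0. ✓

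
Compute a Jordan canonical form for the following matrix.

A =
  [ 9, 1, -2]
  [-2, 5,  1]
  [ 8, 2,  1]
J_3(5)

The characteristic polynomial is
  det(x·I − A) = x^3 - 15*x^2 + 75*x - 125 = (x - 5)^3

Eigenvalues and multiplicities (the geometric multiplicity of λ is n − rank(A − λI), which equals the number of Jordan blocks for λ):
  λ = 5: algebraic multiplicity = 3, geometric multiplicity = 1

Determining the block sizes for each eigenvalue:
  λ = 5: one block (gm = 1), so the single block has size am = 3 → block sizes [3]

Assembling the blocks gives a Jordan form
J =
  [5, 1, 0]
  [0, 5, 1]
  [0, 0, 5]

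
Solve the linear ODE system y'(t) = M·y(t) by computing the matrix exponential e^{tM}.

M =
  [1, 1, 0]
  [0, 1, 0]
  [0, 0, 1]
e^{tM} =
  [exp(t), t*exp(t), 0]
  [0, exp(t), 0]
  [0, 0, exp(t)]

Strategy: write M = P · J · P⁻¹ where J is a Jordan canonical form, so e^{tM} = P · e^{tJ} · P⁻¹, and e^{tJ} can be computed block-by-block.

M has Jordan form
J =
  [1, 1, 0]
  [0, 1, 0]
  [0, 0, 1]
(up to reordering of blocks).

Per-block formulas:
  For a 2×2 Jordan block J_2(1): exp(t · J_2(1)) = e^(1t)·(I + t·N), where N is the 2×2 nilpotent shift.
  For a 1×1 block at λ = 1: exp(t · [1]) = [e^(1t)].

After assembling e^{tJ} and conjugating by P, we get:

e^{tM} =
  [exp(t), t*exp(t), 0]
  [0, exp(t), 0]
  [0, 0, exp(t)]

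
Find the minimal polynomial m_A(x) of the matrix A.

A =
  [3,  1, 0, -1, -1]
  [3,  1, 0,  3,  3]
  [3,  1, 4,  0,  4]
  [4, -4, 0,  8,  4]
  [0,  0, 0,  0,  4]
x^2 - 8*x + 16

The characteristic polynomial is χ_A(x) = (x - 4)^5, so the eigenvalues are known. The minimal polynomial is
  m_A(x) = Π_λ (x − λ)^{k_λ}
where k_λ is the size of the *largest* Jordan block for λ (equivalently, the smallest k with (A − λI)^k v = 0 for every generalised eigenvector v of λ).

  λ = 4: largest Jordan block has size 2, contributing (x − 4)^2

So m_A(x) = (x - 4)^2 = x^2 - 8*x + 16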